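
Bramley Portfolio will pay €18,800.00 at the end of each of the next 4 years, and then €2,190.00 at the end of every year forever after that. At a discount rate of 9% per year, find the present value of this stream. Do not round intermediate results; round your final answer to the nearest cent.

€78145.08

PV of 4-year annuity: €18,800.00 × [1 − (1+0.09)^−4] / 0.09 = 60906.73369
Perpetuity value at year 4: €2,190.00 / 0.09 = 24333.33333
PV of perpetuity: 24333.33333 / (1+0.09)^4 = 17238.34680
Total PV = 60906.73369 + 17238.34680 = 78145.08049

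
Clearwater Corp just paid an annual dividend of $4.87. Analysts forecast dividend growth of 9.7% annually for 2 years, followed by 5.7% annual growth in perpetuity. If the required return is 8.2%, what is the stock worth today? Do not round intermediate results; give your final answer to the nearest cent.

D_1 = 5.34239
D_2 = 5.86060
Terminal value at year 2: TV = D_2×(1+g_2)/(r−g_2) = 6.19466/0.025 = 247.78625
P_0 = D_1/(1+r)^1 + D_2/(1+r)^2 + TV/(1+r)^2
    = 4.93751 + 5.00596 + 211.65214 = 221.59562

$221.60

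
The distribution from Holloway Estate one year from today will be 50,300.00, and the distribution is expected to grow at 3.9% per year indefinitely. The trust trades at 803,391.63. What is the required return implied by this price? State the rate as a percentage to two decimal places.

10.16%

P = D₁/(r − g) ⇒ r = D₁/P + g = 50,300.0000/803,391.63 + 0.039 = 0.062610 + 0.039 = 0.101610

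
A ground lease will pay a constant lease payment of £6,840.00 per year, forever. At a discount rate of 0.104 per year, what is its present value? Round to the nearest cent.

Level perpetuity: PV = C / r = £6,840.00 / 0.104 = £65,769.23

£65769.23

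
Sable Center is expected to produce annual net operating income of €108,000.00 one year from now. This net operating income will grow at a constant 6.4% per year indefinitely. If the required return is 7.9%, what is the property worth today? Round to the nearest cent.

Growing perpetuity: P = D₁ / (r − g) = €108,000.0000 / (0.079 − 0.064) = €7,200,000.00

€7200000.00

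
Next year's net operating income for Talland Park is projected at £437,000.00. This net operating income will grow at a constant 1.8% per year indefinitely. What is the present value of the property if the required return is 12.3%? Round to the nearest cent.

Growing perpetuity: P = D₁ / (r − g) = £437,000.0000 / (0.123 − 0.018) = £4,161,904.76

£4161904.76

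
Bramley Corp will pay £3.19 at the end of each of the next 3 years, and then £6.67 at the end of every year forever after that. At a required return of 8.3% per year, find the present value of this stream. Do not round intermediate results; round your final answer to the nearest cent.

PV of 3-year annuity: £3.19 × [1 − (1+0.083)^−3] / 0.083 = 8.17664
Perpetuity value at year 3: £6.67 / 0.083 = 80.36145
PV of perpetuity: 80.36145 / (1+0.083)^3 = 63.26483
Total PV = 8.17664 + 63.26483 = 71.44147

£71.44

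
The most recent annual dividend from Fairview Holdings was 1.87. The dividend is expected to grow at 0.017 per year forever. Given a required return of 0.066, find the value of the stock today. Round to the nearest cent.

38.81

D₁ = D₀ × (1 + g) = 1.87 × 1.017 = 1.9018
Growing perpetuity: P = D₁ / (r − g) = 1.9018 / (0.066 − 0.017) = 38.81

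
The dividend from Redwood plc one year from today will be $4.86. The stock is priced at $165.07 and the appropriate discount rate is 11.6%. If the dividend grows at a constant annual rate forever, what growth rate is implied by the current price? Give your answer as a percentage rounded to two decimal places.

P = D₁/(r−g) ⇒ g = r − D₁/P = 0.116 − $4.86/$165.07 = 0.086558

8.66%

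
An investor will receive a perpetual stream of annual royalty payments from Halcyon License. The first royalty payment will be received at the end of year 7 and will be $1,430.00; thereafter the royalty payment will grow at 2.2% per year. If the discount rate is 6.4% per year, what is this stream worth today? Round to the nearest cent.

Value at end of year 6: C₁ / (r − g) = $1,430.00 / (0.064 − 0.022) = $34,047.6190
Discount to today: PV = $34,047.6190 / (1 + 0.064)^6 = $34,047.6190 / 1.450941 = $23,465.89

$23465.89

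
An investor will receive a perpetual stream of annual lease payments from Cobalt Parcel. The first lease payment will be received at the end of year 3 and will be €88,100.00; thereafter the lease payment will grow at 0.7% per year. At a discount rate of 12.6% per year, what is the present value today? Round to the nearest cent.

Value at end of year 2: C₁ / (r − g) = €88,100.00 / (0.126 − 0.007) = €740,336.1345
Discount to today: PV = €740,336.1345 / (1 + 0.126)^2 = €740,336.1345 / 1.267876 = €583,918.41

€583918.41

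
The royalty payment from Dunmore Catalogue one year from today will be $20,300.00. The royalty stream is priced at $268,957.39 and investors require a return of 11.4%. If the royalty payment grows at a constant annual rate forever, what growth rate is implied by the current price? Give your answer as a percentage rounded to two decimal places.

3.85%

P = D₁/(r−g) ⇒ g = r − D₁/P = 0.114 − $20,300.00/$268,957.39 = 0.038523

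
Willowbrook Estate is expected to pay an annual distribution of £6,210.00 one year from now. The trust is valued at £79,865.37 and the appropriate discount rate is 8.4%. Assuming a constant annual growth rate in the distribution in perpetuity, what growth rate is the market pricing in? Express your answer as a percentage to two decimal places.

P = D₁/(r−g) ⇒ g = r − D₁/P = 0.084 − £6,210.00/£79,865.37 = 0.006244

0.62%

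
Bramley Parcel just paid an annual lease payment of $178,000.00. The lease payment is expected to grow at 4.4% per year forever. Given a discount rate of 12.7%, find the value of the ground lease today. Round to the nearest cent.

$2238939.76

D₁ = D₀ × (1 + g) = $178,000.00 × 1.044 = $185,832.0000
Growing perpetuity: P = D₁ / (r − g) = $185,832.0000 / (0.127 − 0.044) = $2,238,939.76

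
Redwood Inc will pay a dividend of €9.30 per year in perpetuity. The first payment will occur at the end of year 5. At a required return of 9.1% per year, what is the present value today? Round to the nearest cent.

€72.13

Value at end of year 4: C / r = €9.30 / 0.091 = €102.1978
Discount to today: PV = €102.1978 / (1 + 0.091)^4 = €102.1978 / 1.416769 = €72.13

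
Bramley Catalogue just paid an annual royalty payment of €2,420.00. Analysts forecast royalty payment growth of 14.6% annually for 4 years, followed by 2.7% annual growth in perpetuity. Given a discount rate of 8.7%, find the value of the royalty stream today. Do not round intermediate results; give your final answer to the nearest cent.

€62241.42

D_1 = 2773.32000
D_2 = 3178.22472
D_3 = 3642.24553
D_4 = 4174.01338
Terminal value at year 4: TV = D_4×(1+g_2)/(r−g_2) = 4286.71174/0.06 = 71445.19563
P_0 = D_1/(1+r)^1 + D_2/(1+r)^2 + D_3/(1+r)^3 + D_4/(1+r)^4 + TV/(1+r)^4
    = 2551.35235 + 2689.83421 + 2835.83257 + 2989.75541 + 51174.64674 = 62241.42128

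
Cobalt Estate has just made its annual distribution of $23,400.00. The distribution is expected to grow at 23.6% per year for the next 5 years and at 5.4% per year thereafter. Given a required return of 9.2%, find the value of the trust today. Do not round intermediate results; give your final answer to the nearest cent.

D_1 = 28922.40000
D_2 = 35748.08640
D_3 = 44184.63479
D_4 = 54612.20860
D_5 = 67500.68983
Terminal value at year 5: TV = D_5×(1+g_2)/(r−g_2) = 71145.72708/0.038 = 1872255.97583
P_0 = D_1/(1+r)^1 + D_2/(1+r)^2 + D_3/(1+r)^3 + D_4/(1+r)^4 + D_5/(1+r)^5 + TV/(1+r)^5
    = 26485.71429 + 29978.33595 + 33931.52311 + 38406.00967 + 43470.53842 + 1205735.46037 = 1378007.58181

$1378007.58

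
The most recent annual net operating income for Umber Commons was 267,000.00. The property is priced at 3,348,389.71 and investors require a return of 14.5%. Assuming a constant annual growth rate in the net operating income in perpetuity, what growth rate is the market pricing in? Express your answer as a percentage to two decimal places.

6.04%

P = D₀(1+g)/(r−g) ⇒ P(r−g) = D₀(1+g) ⇒ g(P+D₀) = P·r − D₀
g = (P·r − D₀)/(P + D₀) = (3,348,389.71×0.145 − 267,000.00) / (3,348,389.71 + 267,000.00) = 0.060441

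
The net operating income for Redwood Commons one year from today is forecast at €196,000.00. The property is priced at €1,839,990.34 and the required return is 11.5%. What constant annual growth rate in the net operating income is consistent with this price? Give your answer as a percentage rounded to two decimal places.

P = D₁/(r−g) ⇒ g = r − D₁/P = 0.115 − €196,000.00/€1,839,990.34 = 0.008478

0.85%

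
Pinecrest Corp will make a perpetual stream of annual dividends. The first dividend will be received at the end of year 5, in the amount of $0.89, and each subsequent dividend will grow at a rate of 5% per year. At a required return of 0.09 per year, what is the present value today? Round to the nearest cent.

$15.76

Value at end of year 4: C₁ / (r − g) = $0.89 / (0.09 − 0.05) = $22.2500
Discount to today: PV = $22.2500 / (1 + 0.09)^4 = $22.2500 / 1.411582 = $15.76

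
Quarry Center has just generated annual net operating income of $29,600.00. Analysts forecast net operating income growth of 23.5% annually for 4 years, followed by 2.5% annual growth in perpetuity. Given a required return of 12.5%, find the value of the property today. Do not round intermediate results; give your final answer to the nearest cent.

D_1 = 36556.00000
D_2 = 45146.66000
D_3 = 55756.12510
D_4 = 68858.81450
Terminal value at year 4: TV = D_4×(1+g_2)/(r−g_2) = 70580.28486/0.1 = 705802.84861
P_0 = D_1/(1+r)^1 + D_2/(1+r)^2 + D_3/(1+r)^3 + D_4/(1+r)^4 + TV/(1+r)^4
    = 32494.22222 + 35671.43506 + 39159.30871 + 42988.21890 + 440629.24370 = 590942.42859

$590942.43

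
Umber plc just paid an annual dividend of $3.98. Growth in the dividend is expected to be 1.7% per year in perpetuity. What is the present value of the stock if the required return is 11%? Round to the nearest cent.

D₁ = D₀ × (1 + g) = $3.98 × 1.017 = $4.0477
Growing perpetuity: P = D₁ / (r − g) = $4.0477 / (0.11 − 0.017) = $43.52

$43.52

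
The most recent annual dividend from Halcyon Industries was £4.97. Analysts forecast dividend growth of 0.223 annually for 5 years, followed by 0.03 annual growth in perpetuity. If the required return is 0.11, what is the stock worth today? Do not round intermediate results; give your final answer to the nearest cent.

£137.45

D_1 = 6.07831
D_2 = 7.43377
D_3 = 9.09150
D_4 = 11.11891
D_5 = 13.59843
Terminal value at year 5: TV = D_5×(1+g_2)/(r−g_2) = 14.00638/0.08 = 175.07975
P_0 = D_1/(1+r)^1 + D_2/(1+r)^2 + D_3/(1+r)^3 + D_4/(1+r)^4 + D_5/(1+r)^5 + TV/(1+r)^5
    = 5.47595 + 6.03342 + 6.64763 + 7.32437 + 8.07000 + 103.90131 = 137.45269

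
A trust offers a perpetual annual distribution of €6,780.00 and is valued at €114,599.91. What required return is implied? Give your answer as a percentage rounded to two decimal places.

P = C/r ⇒ r = C/P = €6,780.00/€114,599.91 = 0.059162

5.92%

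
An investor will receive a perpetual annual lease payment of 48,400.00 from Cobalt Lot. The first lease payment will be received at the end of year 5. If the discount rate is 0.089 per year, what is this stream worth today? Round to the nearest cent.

Value at end of year 4: C / r = 48,400.00 / 0.089 = 543,820.2247
Discount to today: PV = 543,820.2247 / (1 + 0.089)^4 = 543,820.2247 / 1.406409 = 386,672.99

386672.99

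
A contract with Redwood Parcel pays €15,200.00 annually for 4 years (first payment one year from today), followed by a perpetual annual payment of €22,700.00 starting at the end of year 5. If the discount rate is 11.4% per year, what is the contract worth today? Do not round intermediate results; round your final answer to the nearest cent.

€176051.80

PV of 4-year annuity: €15,200.00 × [1 − (1+0.114)^−4] / 0.114 = 46757.24230
Perpetuity value at year 4: €22,700.00 / 0.114 = 199122.80702
PV of perpetuity: 199122.80702 / (1+0.114)^4 = 129294.55701
Total PV = 46757.24230 + 129294.55701 = 176051.79931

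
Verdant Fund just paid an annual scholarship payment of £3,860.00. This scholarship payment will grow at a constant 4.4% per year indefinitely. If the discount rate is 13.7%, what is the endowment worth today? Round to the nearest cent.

£43331.61

D₁ = D₀ × (1 + g) = £3,860.00 × 1.044 = £4,029.8400
Growing perpetuity: P = D₁ / (r − g) = £4,029.8400 / (0.137 − 0.044) = £43,331.61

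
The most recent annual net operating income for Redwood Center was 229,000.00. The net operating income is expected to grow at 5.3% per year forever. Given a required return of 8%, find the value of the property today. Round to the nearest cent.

8931000.00

D₁ = D₀ × (1 + g) = 229,000.00 × 1.053 = 241,137.0000
Growing perpetuity: P = D₁ / (r − g) = 241,137.0000 / (0.08 − 0.053) = 8,931,000.00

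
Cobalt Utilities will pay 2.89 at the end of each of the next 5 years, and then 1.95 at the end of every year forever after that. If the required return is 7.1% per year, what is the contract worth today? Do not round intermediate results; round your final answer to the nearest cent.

PV of 5-year annuity: 2.89 × [1 − (1+0.071)^−5] / 0.071 = 11.81791
Perpetuity value at year 5: 1.95 / 0.071 = 27.46479
PV of perpetuity: 27.46479 / (1+0.071)^5 = 19.49077
Total PV = 11.81791 + 19.49077 = 31.30868

31.31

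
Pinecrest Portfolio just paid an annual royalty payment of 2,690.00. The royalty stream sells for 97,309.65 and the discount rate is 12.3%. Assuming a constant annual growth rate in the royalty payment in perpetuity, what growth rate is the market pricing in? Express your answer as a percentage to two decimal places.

9.28%

P = D₀(1+g)/(r−g) ⇒ P(r−g) = D₀(1+g) ⇒ g(P+D₀) = P·r − D₀
g = (P·r − D₀)/(P + D₀) = (97,309.65×0.123 − 2,690.00) / (97,309.65 + 2,690.00) = 0.092791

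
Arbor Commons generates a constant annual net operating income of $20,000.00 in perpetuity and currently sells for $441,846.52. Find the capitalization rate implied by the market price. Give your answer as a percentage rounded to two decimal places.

4.53%

P = C/r ⇒ r = C/P = $20,000.00/$441,846.52 = 0.045265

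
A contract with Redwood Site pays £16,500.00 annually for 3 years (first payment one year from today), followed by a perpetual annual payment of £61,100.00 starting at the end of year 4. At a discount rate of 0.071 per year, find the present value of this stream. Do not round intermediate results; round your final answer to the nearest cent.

£743732.40

PV of 3-year annuity: £16,500.00 × [1 − (1+0.071)^−3] / 0.071 = 43222.22350
Perpetuity value at year 3: £61,100.00 / 0.071 = 860563.38028
PV of perpetuity: 860563.38028 / (1+0.071)^3 = 700510.17690
Total PV = 43222.22350 + 700510.17690 = 743732.40040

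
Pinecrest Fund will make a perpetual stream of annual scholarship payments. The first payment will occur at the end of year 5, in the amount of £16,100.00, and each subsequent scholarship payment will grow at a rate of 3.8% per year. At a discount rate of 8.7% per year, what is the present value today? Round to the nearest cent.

£235348.60

Value at end of year 4: C₁ / (r − g) = £16,100.00 / (0.087 − 0.038) = £328,571.4286
Discount to today: PV = £328,571.4286 / (1 + 0.087)^4 = £328,571.4286 / 1.396105 = £235,348.60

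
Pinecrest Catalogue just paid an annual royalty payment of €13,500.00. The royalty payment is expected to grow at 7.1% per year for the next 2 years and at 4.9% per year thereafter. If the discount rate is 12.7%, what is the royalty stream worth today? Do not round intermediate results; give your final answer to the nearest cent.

€188983.87

D_1 = 14458.50000
D_2 = 15485.05350
Terminal value at year 2: TV = D_2×(1+g_2)/(r−g_2) = 16243.82112/0.078 = 208254.11694
P_0 = D_1/(1+r)^1 + D_2/(1+r)^2 + TV/(1+r)^2
    = 12829.19255 + 12191.71714 + 163962.96513 = 188983.87482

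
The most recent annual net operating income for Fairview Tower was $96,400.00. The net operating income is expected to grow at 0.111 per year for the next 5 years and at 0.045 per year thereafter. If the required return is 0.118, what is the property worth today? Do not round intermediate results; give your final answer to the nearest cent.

D_1 = 107100.40000
D_2 = 118988.54440
D_3 = 132196.27283
D_4 = 146870.05911
D_5 = 163172.63567
Terminal value at year 5: TV = D_5×(1+g_2)/(r−g_2) = 170515.40428/0.073 = 2335827.45588
P_0 = D_1/(1+r)^1 + D_2/(1+r)^2 + D_3/(1+r)^3 + D_4/(1+r)^4 + D_5/(1+r)^5 + TV/(1+r)^5
    = 95796.42218 + 95196.62347 + 94600.58022 + 94008.26889 + 93419.66613 + 1337308.91930 = 1810330.48020

$1810330.48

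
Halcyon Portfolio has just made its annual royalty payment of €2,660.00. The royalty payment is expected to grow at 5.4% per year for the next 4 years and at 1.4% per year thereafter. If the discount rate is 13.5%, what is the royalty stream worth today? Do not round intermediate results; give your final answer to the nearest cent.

€25449.66

D_1 = 2803.64000
D_2 = 2955.03656
D_3 = 3114.60853
D_4 = 3282.79740
Terminal value at year 4: TV = D_4×(1+g_2)/(r−g_2) = 3328.75656/0.121 = 27510.38478
P_0 = D_1/(1+r)^1 + D_2/(1+r)^2 + D_3/(1+r)^3 + D_4/(1+r)^4 + TV/(1+r)^4
    = 2470.16740 + 2293.88233 + 2130.17795 + 1978.15644 + 16577.27793 = 25449.66204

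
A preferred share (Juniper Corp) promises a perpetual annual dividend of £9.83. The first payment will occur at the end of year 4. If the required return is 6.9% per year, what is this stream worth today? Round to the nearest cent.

£116.62

Value at end of year 3: C / r = £9.83 / 0.069 = £142.4638
Discount to today: PV = £142.4638 / (1 + 0.069)^3 = £142.4638 / 1.221612 = £116.62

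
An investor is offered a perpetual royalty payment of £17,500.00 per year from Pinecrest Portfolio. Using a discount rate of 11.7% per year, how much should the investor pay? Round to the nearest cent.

Level perpetuity: PV = C / r = £17,500.00 / 0.117 = £149,572.65

£149572.65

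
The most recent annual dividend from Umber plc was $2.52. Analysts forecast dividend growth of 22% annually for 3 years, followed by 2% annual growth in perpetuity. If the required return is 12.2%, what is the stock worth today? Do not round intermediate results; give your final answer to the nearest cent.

D_1 = 3.07440
D_2 = 3.75077
D_3 = 4.57594
Terminal value at year 3: TV = D_3×(1+g_2)/(r−g_2) = 4.66746/0.102 = 45.75937
P_0 = D_1/(1+r)^1 + D_2/(1+r)^2 + D_3/(1+r)^3 + TV/(1+r)^3
    = 2.74011 + 2.97944 + 3.23968 + 32.39675 = 41.35597

$41.36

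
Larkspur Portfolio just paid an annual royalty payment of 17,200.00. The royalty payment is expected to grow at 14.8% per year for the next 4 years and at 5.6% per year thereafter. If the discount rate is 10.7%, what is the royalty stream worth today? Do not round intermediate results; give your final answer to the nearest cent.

D_1 = 19745.60000
D_2 = 22667.94880
D_3 = 26022.80522
D_4 = 29874.18040
Terminal value at year 4: TV = D_4×(1+g_2)/(r−g_2) = 31547.13450/0.051 = 618571.26466
P_0 = D_1/(1+r)^1 + D_2/(1+r)^2 + D_3/(1+r)^3 + D_4/(1+r)^4 + TV/(1+r)^4
    = 17837.03704 + 18497.66804 + 19182.76685 + 19893.23970 + 411907.08087 = 487317.79250

487317.79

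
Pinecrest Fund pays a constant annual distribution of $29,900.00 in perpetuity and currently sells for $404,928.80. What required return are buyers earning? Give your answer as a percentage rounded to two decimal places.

7.38%

P = C/r ⇒ r = C/P = $29,900.00/$404,928.80 = 0.073840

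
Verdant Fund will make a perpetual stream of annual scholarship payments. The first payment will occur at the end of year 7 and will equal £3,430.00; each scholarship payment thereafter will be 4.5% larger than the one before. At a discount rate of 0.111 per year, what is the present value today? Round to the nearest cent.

Value at end of year 6: C₁ / (r − g) = £3,430.00 / (0.111 − 0.045) = £51,969.6970
Discount to today: PV = £51,969.6970 / (1 + 0.111)^6 = £51,969.6970 / 1.880548 = £27,635.40

£27635.40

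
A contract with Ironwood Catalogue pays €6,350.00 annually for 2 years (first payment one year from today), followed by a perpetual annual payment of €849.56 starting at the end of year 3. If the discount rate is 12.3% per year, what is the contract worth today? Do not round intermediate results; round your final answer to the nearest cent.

€16166.50

PV of 2-year annuity: €6,350.00 × [1 − (1+0.123)^−2] / 0.123 = 10689.66775
Perpetuity value at year 2: €849.56 / 0.123 = 6906.99187
PV of perpetuity: 6906.99187 / (1+0.123)^2 = 5476.83216
Total PV = 10689.66775 + 5476.83216 = 16166.49991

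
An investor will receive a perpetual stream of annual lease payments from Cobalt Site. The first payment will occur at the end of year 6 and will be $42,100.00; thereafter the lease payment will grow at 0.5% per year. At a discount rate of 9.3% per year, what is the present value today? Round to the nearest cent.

Value at end of year 5: C₁ / (r − g) = $42,100.00 / (0.093 − 0.005) = $478,409.0909
Discount to today: PV = $478,409.0909 / (1 + 0.093)^5 = $478,409.0909 / 1.559915 = $306,689.29

$306689.29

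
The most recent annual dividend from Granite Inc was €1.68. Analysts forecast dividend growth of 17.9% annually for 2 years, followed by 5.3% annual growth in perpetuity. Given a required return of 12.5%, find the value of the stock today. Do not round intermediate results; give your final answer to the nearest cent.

€30.59

D_1 = 1.98072
D_2 = 2.33527
Terminal value at year 2: TV = D_2×(1+g_2)/(r−g_2) = 2.45904/0.072 = 34.15331
P_0 = D_1/(1+r)^1 + D_2/(1+r)^2 + TV/(1+r)^2
    = 1.76064 + 1.84515 + 26.98533 = 30.59112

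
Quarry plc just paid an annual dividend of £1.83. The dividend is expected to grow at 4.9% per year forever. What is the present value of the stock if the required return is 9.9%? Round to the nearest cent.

D₁ = D₀ × (1 + g) = £1.83 × 1.049 = £1.9197
Growing perpetuity: P = D₁ / (r − g) = £1.9197 / (0.099 − 0.049) = £38.39

£38.39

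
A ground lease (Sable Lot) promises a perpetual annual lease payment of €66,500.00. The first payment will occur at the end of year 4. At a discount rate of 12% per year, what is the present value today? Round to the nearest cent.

Value at end of year 3: C / r = €66,500.00 / 0.12 = €554,166.6667
Discount to today: PV = €554,166.6667 / (1 + 0.12)^3 = €554,166.6667 / 1.404928 = €394,444.89

€394444.89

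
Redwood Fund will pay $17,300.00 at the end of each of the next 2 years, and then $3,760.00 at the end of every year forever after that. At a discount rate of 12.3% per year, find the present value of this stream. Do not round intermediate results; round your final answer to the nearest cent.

$53362.51

PV of 2-year annuity: $17,300.00 × [1 − (1+0.123)^−2] / 0.123 = 29123.03182
Perpetuity value at year 2: $3,760.00 / 0.123 = 30569.10569
PV of perpetuity: 30569.10569 / (1+0.123)^2 = 24239.47565
Total PV = 29123.03182 + 24239.47565 = 53362.50748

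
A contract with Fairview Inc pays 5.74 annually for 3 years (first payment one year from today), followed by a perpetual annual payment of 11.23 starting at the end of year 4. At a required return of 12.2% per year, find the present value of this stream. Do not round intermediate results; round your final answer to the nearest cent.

78.91

PV of 3-year annuity: 5.74 × [1 − (1+0.122)^−3] / 0.122 = 13.73927
Perpetuity value at year 3: 11.23 / 0.122 = 92.04918
PV of perpetuity: 92.04918 / (1+0.122)^3 = 65.16904
Total PV = 13.73927 + 65.16904 = 78.90831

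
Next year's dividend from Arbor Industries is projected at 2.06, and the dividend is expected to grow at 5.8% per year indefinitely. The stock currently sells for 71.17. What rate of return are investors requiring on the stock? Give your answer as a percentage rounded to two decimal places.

P = D₁/(r − g) ⇒ r = D₁/P + g = 2.0600/71.17 + 0.058 = 0.028945 + 0.058 = 0.086945

8.69%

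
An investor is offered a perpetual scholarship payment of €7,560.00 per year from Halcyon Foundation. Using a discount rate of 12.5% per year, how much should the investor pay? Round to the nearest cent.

Level perpetuity: PV = C / r = €7,560.00 / 0.125 = €60,480.00

€60480.00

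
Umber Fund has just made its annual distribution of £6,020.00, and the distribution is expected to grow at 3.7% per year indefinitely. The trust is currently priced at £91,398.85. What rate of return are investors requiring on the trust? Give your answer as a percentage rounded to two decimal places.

10.53%

D₁ = £6,020.00 × 1.037 = £6,242.7400
P = D₁/(r − g) ⇒ r = D₁/P + g = £6,242.7400/£91,398.85 + 0.037 = 0.068302 + 0.037 = 0.105302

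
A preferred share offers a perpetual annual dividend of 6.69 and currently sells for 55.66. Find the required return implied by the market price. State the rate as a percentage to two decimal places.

P = C/r ⇒ r = C/P = 6.69/55.66 = 0.120194

12.02%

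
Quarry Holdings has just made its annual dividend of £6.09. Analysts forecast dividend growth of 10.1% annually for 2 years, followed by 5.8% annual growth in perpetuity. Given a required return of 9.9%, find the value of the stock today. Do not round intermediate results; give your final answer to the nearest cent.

£169.94

D_1 = 6.70509
D_2 = 7.38230
Terminal value at year 2: TV = D_2×(1+g_2)/(r−g_2) = 7.81048/0.041 = 190.49946
P_0 = D_1/(1+r)^1 + D_2/(1+r)^2 + TV/(1+r)^2
    = 6.10108 + 6.11219 + 157.72421 = 169.93748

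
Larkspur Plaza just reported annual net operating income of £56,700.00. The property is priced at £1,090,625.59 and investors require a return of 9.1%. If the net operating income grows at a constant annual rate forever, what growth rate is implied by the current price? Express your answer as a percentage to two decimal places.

3.71%

P = D₀(1+g)/(r−g) ⇒ P(r−g) = D₀(1+g) ⇒ g(P+D₀) = P·r − D₀
g = (P·r − D₀)/(P + D₀) = (£1,090,625.59×0.091 − £56,700.00) / (£1,090,625.59 + £56,700.00) = 0.037084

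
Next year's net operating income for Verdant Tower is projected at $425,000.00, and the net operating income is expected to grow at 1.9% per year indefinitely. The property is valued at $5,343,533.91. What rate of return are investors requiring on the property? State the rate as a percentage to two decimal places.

9.85%

P = D₁/(r − g) ⇒ r = D₁/P + g = $425,000.0000/$5,343,533.91 + 0.019 = 0.079535 + 0.019 = 0.098535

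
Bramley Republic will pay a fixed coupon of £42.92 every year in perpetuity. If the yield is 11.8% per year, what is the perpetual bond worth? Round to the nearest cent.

£363.73

Level perpetuity: PV = C / r = £42.92 / 0.118 = £363.73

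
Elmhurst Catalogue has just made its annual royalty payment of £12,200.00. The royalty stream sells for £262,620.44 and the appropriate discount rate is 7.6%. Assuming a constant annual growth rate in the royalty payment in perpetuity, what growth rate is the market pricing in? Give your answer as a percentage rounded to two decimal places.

P = D₀(1+g)/(r−g) ⇒ P(r−g) = D₀(1+g) ⇒ g(P+D₀) = P·r − D₀
g = (P·r − D₀)/(P + D₀) = (£262,620.44×0.076 − £12,200.00) / (£262,620.44 + £12,200.00) = 0.028234

2.82%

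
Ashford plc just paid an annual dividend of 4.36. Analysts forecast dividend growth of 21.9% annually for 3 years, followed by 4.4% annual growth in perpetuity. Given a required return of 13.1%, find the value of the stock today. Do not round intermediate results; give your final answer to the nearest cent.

D_1 = 5.31484
D_2 = 6.47879
D_3 = 7.89764
Terminal value at year 3: TV = D_3×(1+g_2)/(r−g_2) = 8.24514/0.087 = 94.77174
P_0 = D_1/(1+r)^1 + D_2/(1+r)^2 + D_3/(1+r)^3 + TV/(1+r)^3
    = 4.69924 + 5.06487 + 5.45896 + 65.50750 = 80.73057

80.73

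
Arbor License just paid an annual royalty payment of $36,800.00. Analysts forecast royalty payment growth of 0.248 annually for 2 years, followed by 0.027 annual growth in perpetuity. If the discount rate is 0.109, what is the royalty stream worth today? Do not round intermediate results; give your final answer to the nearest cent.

D_1 = 45926.40000
D_2 = 57316.14720
Terminal value at year 2: TV = D_2×(1+g_2)/(r−g_2) = 58863.68317/0.082 = 717849.79481
P_0 = D_1/(1+r)^1 + D_2/(1+r)^2 + TV/(1+r)^2
    = 41412.44364 + 46603.00240 + 583674.18865 = 671689.63470

$671689.63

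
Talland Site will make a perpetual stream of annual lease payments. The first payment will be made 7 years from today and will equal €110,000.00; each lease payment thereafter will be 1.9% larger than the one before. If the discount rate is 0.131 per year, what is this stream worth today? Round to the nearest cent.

Value at end of year 6: C₁ / (r − g) = €110,000.00 / (0.131 − 0.019) = €982,142.8571
Discount to today: PV = €982,142.8571 / (1 + 0.131)^6 = €982,142.8571 / 2.093031 = €469,244.33

€469244.33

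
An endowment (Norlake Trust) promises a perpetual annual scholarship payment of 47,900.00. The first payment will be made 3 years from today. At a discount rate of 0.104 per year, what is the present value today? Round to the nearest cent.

377888.81

Value at end of year 2: C / r = 47,900.00 / 0.104 = 460,576.9231
Discount to today: PV = 460,576.9231 / (1 + 0.104)^2 = 460,576.9231 / 1.218816 = 377,888.81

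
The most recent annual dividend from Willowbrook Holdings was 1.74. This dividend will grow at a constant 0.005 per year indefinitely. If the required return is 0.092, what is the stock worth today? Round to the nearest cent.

20.10

D₁ = D₀ × (1 + g) = 1.74 × 1.005 = 1.7487
Growing perpetuity: P = D₁ / (r − g) = 1.7487 / (0.092 − 0.005) = 20.10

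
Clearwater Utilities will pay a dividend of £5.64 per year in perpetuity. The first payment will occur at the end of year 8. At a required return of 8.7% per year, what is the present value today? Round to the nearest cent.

£36.15

Value at end of year 7: C / r = £5.64 / 0.087 = £64.8276
Discount to today: PV = £64.8276 / (1 + 0.087)^7 = £64.8276 / 1.793109 = £36.15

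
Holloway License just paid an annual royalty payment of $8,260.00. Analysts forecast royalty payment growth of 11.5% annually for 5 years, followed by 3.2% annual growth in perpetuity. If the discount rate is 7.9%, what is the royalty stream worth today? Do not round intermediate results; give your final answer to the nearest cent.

$259334.43

D_1 = 9209.90000
D_2 = 10269.03850
D_3 = 11449.97793
D_4 = 12766.72539
D_5 = 14234.89881
Terminal value at year 5: TV = D_5×(1+g_2)/(r−g_2) = 14690.41557/0.047 = 312562.03342
P_0 = D_1/(1+r)^1 + D_2/(1+r)^2 + D_3/(1+r)^3 + D_4/(1+r)^4 + D_5/(1+r)^5 + TV/(1+r)^5
    = 8535.58851 + 8820.37181 + 9114.65669 + 9418.76016 + 9733.00980 + 213712.04505 = 259334.43203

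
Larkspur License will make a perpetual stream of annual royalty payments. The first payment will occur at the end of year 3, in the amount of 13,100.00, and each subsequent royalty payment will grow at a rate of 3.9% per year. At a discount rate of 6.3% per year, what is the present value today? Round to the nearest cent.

483051.60

Value at end of year 2: C₁ / (r − g) = 13,100.00 / (0.063 − 0.039) = 545,833.3333
Discount to today: PV = 545,833.3333 / (1 + 0.063)^2 = 545,833.3333 / 1.129969 = 483,051.60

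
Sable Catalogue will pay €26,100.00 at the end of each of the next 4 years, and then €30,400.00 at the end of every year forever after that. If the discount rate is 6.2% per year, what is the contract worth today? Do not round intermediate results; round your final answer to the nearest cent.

€475490.61

PV of 4-year annuity: €26,100.00 × [1 − (1+0.062)^−4] / 0.062 = 90026.60783
Perpetuity value at year 4: €30,400.00 / 0.062 = 490322.58065
PV of perpetuity: 490322.58065 / (1+0.062)^4 = 385464.00295
Total PV = 90026.60783 + 385464.00295 = 475490.61077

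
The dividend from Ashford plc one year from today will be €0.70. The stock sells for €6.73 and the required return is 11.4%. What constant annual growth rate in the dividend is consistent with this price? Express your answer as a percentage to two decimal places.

P = D₁/(r−g) ⇒ g = r − D₁/P = 0.114 − €0.70/€6.73 = 0.009988

1.00%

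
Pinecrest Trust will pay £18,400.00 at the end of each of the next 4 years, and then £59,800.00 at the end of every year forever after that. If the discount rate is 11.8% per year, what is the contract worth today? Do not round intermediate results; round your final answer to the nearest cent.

£380501.88

PV of 4-year annuity: £18,400.00 × [1 − (1+0.118)^−4] / 0.118 = 56123.45685
Perpetuity value at year 4: £59,800.00 / 0.118 = 506779.66102
PV of perpetuity: 506779.66102 / (1+0.118)^4 = 324378.42627
Total PV = 56123.45685 + 324378.42627 = 380501.88311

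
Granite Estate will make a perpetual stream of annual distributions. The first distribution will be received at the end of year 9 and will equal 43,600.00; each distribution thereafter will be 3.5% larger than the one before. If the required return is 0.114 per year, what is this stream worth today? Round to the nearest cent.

232690.08

Value at end of year 8: C₁ / (r − g) = 43,600.00 / (0.114 − 0.035) = 551,898.7342
Discount to today: PV = 551,898.7342 / (1 + 0.114)^8 = 551,898.7342 / 2.371819 = 232,690.08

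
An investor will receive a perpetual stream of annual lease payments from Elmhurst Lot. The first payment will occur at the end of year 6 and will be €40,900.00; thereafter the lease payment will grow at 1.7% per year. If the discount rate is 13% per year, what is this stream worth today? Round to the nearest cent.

€196450.28

Value at end of year 5: C₁ / (r − g) = €40,900.00 / (0.13 − 0.017) = €361,946.9027
Discount to today: PV = €361,946.9027 / (1 + 0.13)^5 = €361,946.9027 / 1.842435 = €196,450.28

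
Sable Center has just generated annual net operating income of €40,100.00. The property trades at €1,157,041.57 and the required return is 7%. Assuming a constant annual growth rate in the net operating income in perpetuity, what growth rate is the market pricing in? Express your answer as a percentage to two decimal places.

3.42%

P = D₀(1+g)/(r−g) ⇒ P(r−g) = D₀(1+g) ⇒ g(P+D₀) = P·r − D₀
g = (P·r − D₀)/(P + D₀) = (€1,157,041.57×0.07 − €40,100.00) / (€1,157,041.57 + €40,100.00) = 0.034159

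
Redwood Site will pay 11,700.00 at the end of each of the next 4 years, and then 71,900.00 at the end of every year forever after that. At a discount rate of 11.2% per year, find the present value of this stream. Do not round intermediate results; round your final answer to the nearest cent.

PV of 4-year annuity: 11,700.00 × [1 − (1+0.112)^−4] / 0.112 = 36144.15477
Perpetuity value at year 4: 71,900.00 / 0.112 = 641964.28571
PV of perpetuity: 641964.28571 / (1+0.112)^4 = 419847.64233
Total PV = 36144.15477 + 419847.64233 = 455991.79709

455991.80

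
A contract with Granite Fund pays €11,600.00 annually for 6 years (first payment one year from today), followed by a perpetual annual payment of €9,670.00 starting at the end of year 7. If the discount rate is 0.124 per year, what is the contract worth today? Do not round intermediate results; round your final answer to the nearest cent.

PV of 6-year annuity: €11,600.00 × [1 − (1+0.124)^−6] / 0.124 = 47156.88478
Perpetuity value at year 6: €9,670.00 / 0.124 = 77983.87097
PV of perpetuity: 77983.87097 / (1+0.124)^6 = 38672.91615
Total PV = 47156.88478 + 38672.91615 = 85829.80094

€85829.80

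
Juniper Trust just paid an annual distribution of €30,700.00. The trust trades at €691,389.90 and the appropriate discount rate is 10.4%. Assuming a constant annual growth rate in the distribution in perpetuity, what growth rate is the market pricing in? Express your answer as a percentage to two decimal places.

5.71%

P = D₀(1+g)/(r−g) ⇒ P(r−g) = D₀(1+g) ⇒ g(P+D₀) = P·r − D₀
g = (P·r − D₀)/(P + D₀) = (€691,389.90×0.104 − €30,700.00) / (€691,389.90 + €30,700.00) = 0.057063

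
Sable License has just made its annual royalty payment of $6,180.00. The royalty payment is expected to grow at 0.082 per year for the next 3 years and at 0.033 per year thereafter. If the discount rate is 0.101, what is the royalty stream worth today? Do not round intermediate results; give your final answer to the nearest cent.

$107011.95

D_1 = 6686.76000
D_2 = 7235.07432
D_3 = 7828.35041
Terminal value at year 3: TV = D_3×(1+g_2)/(r−g_2) = 8086.68598/0.068 = 118921.85262
P_0 = D_1/(1+r)^1 + D_2/(1+r)^2 + D_3/(1+r)^3 + TV/(1+r)^3
    = 6073.35150 + 5968.54343 + 5865.54405 + 89104.51472 = 107011.95370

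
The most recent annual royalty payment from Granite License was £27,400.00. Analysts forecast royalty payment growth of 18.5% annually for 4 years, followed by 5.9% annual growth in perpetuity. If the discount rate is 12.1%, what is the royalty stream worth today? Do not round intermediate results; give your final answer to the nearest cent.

£710556.11

D_1 = 32469.00000
D_2 = 38475.76500
D_3 = 45593.78152
D_4 = 54028.63111
Terminal value at year 4: TV = D_4×(1+g_2)/(r−g_2) = 57216.32034/0.062 = 922843.87649
P_0 = D_1/(1+r)^1 + D_2/(1+r)^2 + D_3/(1+r)^3 + D_4/(1+r)^4 + TV/(1+r)^4
    = 28964.31757 + 30617.94498 + 32365.98109 + 34213.81587 + 584394.04854 = 710556.10806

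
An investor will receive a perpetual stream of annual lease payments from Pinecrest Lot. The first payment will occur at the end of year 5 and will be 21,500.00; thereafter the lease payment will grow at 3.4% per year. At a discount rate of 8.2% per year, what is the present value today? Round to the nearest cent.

Value at end of year 4: C₁ / (r − g) = 21,500.00 / (0.082 − 0.034) = 447,916.6667
Discount to today: PV = 447,916.6667 / (1 + 0.082)^4 = 447,916.6667 / 1.370595 = 326,804.61

326804.61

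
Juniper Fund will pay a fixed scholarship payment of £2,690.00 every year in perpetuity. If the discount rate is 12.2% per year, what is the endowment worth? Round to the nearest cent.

Level perpetuity: PV = C / r = £2,690.00 / 0.122 = £22,049.18

£22049.18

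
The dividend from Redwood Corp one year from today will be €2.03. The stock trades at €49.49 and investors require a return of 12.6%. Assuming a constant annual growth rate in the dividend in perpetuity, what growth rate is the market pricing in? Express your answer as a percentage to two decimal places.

P = D₁/(r−g) ⇒ g = r − D₁/P = 0.126 − €2.03/€49.49 = 0.084982

8.50%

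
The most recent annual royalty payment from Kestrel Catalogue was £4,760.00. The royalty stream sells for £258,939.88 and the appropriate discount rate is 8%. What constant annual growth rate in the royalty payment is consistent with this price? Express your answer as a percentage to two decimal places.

6.05%

P = D₀(1+g)/(r−g) ⇒ P(r−g) = D₀(1+g) ⇒ g(P+D₀) = P·r − D₀
g = (P·r − D₀)/(P + D₀) = (£258,939.88×0.08 − £4,760.00) / (£258,939.88 + £4,760.00) = 0.060505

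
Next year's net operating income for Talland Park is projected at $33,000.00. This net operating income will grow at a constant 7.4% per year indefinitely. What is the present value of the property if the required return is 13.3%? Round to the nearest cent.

Growing perpetuity: P = D₁ / (r − g) = $33,000.0000 / (0.133 − 0.074) = $559,322.03

$559322.03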